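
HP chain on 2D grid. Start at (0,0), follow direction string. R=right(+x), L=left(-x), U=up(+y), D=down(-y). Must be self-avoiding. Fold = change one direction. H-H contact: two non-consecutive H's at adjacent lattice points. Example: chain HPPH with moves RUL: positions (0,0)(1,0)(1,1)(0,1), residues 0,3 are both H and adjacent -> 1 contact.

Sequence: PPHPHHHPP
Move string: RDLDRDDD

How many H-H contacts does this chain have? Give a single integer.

Answer: 1

Derivation:
Positions: [(0, 0), (1, 0), (1, -1), (0, -1), (0, -2), (1, -2), (1, -3), (1, -4), (1, -5)]
H-H contact: residue 2 @(1,-1) - residue 5 @(1, -2)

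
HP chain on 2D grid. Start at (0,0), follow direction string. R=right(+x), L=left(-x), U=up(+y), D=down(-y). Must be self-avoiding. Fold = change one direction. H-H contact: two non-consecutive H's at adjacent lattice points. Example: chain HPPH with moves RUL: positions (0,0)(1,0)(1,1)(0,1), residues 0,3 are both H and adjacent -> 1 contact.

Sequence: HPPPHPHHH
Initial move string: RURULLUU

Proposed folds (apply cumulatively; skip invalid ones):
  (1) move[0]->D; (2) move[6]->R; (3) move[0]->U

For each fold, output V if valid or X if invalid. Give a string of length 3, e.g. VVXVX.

Answer: XXV

Derivation:
Initial: RURULLUU -> [(0, 0), (1, 0), (1, 1), (2, 1), (2, 2), (1, 2), (0, 2), (0, 3), (0, 4)]
Fold 1: move[0]->D => DURULLUU INVALID (collision), skipped
Fold 2: move[6]->R => RURULLRU INVALID (collision), skipped
Fold 3: move[0]->U => UURULLUU VALID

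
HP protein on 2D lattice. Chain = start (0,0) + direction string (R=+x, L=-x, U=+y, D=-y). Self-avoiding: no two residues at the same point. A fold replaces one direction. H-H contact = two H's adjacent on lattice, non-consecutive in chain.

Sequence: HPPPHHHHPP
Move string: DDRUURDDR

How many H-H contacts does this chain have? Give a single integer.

Answer: 2

Derivation:
Positions: [(0, 0), (0, -1), (0, -2), (1, -2), (1, -1), (1, 0), (2, 0), (2, -1), (2, -2), (3, -2)]
H-H contact: residue 0 @(0,0) - residue 5 @(1, 0)
H-H contact: residue 4 @(1,-1) - residue 7 @(2, -1)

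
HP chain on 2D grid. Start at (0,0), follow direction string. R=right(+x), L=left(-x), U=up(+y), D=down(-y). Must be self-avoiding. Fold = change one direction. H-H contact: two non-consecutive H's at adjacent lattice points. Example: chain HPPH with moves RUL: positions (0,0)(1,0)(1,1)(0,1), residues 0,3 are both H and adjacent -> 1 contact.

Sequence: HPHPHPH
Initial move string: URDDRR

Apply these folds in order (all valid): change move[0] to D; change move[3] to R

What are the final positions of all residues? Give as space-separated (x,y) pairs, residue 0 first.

Answer: (0,0) (0,-1) (1,-1) (1,-2) (2,-2) (3,-2) (4,-2)

Derivation:
Initial moves: URDDRR
Fold: move[0]->D => DRDDRR (positions: [(0, 0), (0, -1), (1, -1), (1, -2), (1, -3), (2, -3), (3, -3)])
Fold: move[3]->R => DRDRRR (positions: [(0, 0), (0, -1), (1, -1), (1, -2), (2, -2), (3, -2), (4, -2)])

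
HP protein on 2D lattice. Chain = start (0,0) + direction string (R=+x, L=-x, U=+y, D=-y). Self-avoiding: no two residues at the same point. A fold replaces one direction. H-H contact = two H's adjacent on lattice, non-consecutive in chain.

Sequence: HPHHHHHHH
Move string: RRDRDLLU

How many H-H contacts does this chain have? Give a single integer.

Positions: [(0, 0), (1, 0), (2, 0), (2, -1), (3, -1), (3, -2), (2, -2), (1, -2), (1, -1)]
H-H contact: residue 3 @(2,-1) - residue 8 @(1, -1)
H-H contact: residue 3 @(2,-1) - residue 6 @(2, -2)

Answer: 2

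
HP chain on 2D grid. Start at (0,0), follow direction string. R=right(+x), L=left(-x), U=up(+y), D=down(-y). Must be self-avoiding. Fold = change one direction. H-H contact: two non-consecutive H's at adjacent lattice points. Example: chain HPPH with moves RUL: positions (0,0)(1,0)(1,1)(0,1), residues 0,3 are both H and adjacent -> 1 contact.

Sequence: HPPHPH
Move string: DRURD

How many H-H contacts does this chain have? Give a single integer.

Answer: 1

Derivation:
Positions: [(0, 0), (0, -1), (1, -1), (1, 0), (2, 0), (2, -1)]
H-H contact: residue 0 @(0,0) - residue 3 @(1, 0)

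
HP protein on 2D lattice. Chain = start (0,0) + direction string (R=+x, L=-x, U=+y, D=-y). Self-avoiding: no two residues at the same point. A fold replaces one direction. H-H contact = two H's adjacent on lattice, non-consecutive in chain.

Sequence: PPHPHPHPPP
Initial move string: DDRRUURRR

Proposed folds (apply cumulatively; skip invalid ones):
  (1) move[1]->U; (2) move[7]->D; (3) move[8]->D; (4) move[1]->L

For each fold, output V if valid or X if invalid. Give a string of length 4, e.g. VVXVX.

Answer: XVVX

Derivation:
Initial: DDRRUURRR -> [(0, 0), (0, -1), (0, -2), (1, -2), (2, -2), (2, -1), (2, 0), (3, 0), (4, 0), (5, 0)]
Fold 1: move[1]->U => DURRUURRR INVALID (collision), skipped
Fold 2: move[7]->D => DDRRUURDR VALID
Fold 3: move[8]->D => DDRRUURDD VALID
Fold 4: move[1]->L => DLRRUURDD INVALID (collision), skipped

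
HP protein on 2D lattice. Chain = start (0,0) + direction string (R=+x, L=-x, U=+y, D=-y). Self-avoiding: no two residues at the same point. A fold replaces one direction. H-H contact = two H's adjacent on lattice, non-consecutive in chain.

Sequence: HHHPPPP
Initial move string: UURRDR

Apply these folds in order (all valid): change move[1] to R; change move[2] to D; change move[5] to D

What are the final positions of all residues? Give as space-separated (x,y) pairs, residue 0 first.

Initial moves: UURRDR
Fold: move[1]->R => URRRDR (positions: [(0, 0), (0, 1), (1, 1), (2, 1), (3, 1), (3, 0), (4, 0)])
Fold: move[2]->D => URDRDR (positions: [(0, 0), (0, 1), (1, 1), (1, 0), (2, 0), (2, -1), (3, -1)])
Fold: move[5]->D => URDRDD (positions: [(0, 0), (0, 1), (1, 1), (1, 0), (2, 0), (2, -1), (2, -2)])

Answer: (0,0) (0,1) (1,1) (1,0) (2,0) (2,-1) (2,-2)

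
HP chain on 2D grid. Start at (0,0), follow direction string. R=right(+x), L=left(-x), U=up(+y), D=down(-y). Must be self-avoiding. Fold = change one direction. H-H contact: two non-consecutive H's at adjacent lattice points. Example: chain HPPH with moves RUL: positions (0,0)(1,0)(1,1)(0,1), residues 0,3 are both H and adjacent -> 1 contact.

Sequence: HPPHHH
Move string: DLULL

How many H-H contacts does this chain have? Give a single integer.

Answer: 1

Derivation:
Positions: [(0, 0), (0, -1), (-1, -1), (-1, 0), (-2, 0), (-3, 0)]
H-H contact: residue 0 @(0,0) - residue 3 @(-1, 0)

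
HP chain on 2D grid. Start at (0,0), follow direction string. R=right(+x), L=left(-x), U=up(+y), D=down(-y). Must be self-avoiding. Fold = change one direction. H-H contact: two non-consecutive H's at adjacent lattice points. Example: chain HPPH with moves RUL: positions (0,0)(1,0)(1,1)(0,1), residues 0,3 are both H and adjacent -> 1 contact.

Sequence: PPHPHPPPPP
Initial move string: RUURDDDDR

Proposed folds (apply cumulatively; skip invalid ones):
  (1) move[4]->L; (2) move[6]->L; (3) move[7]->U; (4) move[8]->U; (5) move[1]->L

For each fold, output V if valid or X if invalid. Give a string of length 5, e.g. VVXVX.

Initial: RUURDDDDR -> [(0, 0), (1, 0), (1, 1), (1, 2), (2, 2), (2, 1), (2, 0), (2, -1), (2, -2), (3, -2)]
Fold 1: move[4]->L => RUURLDDDR INVALID (collision), skipped
Fold 2: move[6]->L => RUURDDLDR INVALID (collision), skipped
Fold 3: move[7]->U => RUURDDDUR INVALID (collision), skipped
Fold 4: move[8]->U => RUURDDDDU INVALID (collision), skipped
Fold 5: move[1]->L => RLURDDDDR INVALID (collision), skipped

Answer: XXXXX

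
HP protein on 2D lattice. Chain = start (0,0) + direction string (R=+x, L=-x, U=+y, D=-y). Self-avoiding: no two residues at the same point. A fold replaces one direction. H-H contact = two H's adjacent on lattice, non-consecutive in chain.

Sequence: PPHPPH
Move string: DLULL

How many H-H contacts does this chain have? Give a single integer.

Answer: 0

Derivation:
Positions: [(0, 0), (0, -1), (-1, -1), (-1, 0), (-2, 0), (-3, 0)]
No H-H contacts found.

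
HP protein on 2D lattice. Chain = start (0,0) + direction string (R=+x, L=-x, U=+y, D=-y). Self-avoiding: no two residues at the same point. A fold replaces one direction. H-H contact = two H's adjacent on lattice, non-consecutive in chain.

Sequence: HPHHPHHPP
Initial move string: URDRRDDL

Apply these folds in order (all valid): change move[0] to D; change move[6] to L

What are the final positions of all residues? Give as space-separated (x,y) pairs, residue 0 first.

Answer: (0,0) (0,-1) (1,-1) (1,-2) (2,-2) (3,-2) (3,-3) (2,-3) (1,-3)

Derivation:
Initial moves: URDRRDDL
Fold: move[0]->D => DRDRRDDL (positions: [(0, 0), (0, -1), (1, -1), (1, -2), (2, -2), (3, -2), (3, -3), (3, -4), (2, -4)])
Fold: move[6]->L => DRDRRDLL (positions: [(0, 0), (0, -1), (1, -1), (1, -2), (2, -2), (3, -2), (3, -3), (2, -3), (1, -3)])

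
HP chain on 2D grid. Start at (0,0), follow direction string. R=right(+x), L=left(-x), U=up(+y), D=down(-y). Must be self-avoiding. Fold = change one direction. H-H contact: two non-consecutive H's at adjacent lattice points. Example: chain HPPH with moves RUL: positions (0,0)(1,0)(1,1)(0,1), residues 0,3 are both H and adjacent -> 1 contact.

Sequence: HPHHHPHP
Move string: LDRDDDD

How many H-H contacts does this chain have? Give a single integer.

Positions: [(0, 0), (-1, 0), (-1, -1), (0, -1), (0, -2), (0, -3), (0, -4), (0, -5)]
H-H contact: residue 0 @(0,0) - residue 3 @(0, -1)

Answer: 1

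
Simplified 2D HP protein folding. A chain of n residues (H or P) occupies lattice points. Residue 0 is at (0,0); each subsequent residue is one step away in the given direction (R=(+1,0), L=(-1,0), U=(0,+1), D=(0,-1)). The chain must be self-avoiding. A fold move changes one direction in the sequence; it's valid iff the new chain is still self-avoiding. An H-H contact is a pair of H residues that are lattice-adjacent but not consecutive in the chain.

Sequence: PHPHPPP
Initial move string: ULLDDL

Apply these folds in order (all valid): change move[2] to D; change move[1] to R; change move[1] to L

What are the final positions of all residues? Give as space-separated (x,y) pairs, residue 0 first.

Answer: (0,0) (0,1) (-1,1) (-1,0) (-1,-1) (-1,-2) (-2,-2)

Derivation:
Initial moves: ULLDDL
Fold: move[2]->D => ULDDDL (positions: [(0, 0), (0, 1), (-1, 1), (-1, 0), (-1, -1), (-1, -2), (-2, -2)])
Fold: move[1]->R => URDDDL (positions: [(0, 0), (0, 1), (1, 1), (1, 0), (1, -1), (1, -2), (0, -2)])
Fold: move[1]->L => ULDDDL (positions: [(0, 0), (0, 1), (-1, 1), (-1, 0), (-1, -1), (-1, -2), (-2, -2)])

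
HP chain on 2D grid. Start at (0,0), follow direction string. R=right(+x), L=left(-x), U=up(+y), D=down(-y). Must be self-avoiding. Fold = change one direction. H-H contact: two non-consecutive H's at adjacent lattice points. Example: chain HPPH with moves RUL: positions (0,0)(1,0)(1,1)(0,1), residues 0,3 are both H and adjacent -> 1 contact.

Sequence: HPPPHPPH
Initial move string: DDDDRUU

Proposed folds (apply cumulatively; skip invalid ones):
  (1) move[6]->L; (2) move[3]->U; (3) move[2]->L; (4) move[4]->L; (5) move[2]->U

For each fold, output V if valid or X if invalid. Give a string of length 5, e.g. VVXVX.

Answer: XXXVX

Derivation:
Initial: DDDDRUU -> [(0, 0), (0, -1), (0, -2), (0, -3), (0, -4), (1, -4), (1, -3), (1, -2)]
Fold 1: move[6]->L => DDDDRUL INVALID (collision), skipped
Fold 2: move[3]->U => DDDURUU INVALID (collision), skipped
Fold 3: move[2]->L => DDLDRUU INVALID (collision), skipped
Fold 4: move[4]->L => DDDDLUU VALID
Fold 5: move[2]->U => DDUDLUU INVALID (collision), skipped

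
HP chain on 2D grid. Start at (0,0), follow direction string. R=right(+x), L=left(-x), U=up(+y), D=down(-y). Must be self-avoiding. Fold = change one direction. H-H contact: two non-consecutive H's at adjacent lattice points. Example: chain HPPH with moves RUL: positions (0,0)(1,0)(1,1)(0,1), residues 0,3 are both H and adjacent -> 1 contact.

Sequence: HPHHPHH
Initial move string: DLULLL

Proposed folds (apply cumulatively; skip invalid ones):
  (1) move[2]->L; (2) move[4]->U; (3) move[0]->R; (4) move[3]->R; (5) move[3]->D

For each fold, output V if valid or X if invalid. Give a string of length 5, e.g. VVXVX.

Initial: DLULLL -> [(0, 0), (0, -1), (-1, -1), (-1, 0), (-2, 0), (-3, 0), (-4, 0)]
Fold 1: move[2]->L => DLLLLL VALID
Fold 2: move[4]->U => DLLLUL VALID
Fold 3: move[0]->R => RLLLUL INVALID (collision), skipped
Fold 4: move[3]->R => DLLRUL INVALID (collision), skipped
Fold 5: move[3]->D => DLLDUL INVALID (collision), skipped

Answer: VVXXX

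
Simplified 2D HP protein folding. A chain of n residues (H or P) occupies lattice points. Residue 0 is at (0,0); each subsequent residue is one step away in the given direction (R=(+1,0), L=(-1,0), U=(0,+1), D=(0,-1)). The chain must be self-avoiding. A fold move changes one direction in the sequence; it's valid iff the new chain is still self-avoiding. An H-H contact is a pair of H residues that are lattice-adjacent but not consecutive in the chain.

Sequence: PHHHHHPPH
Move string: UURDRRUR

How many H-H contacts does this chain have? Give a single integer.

Answer: 1

Derivation:
Positions: [(0, 0), (0, 1), (0, 2), (1, 2), (1, 1), (2, 1), (3, 1), (3, 2), (4, 2)]
H-H contact: residue 1 @(0,1) - residue 4 @(1, 1)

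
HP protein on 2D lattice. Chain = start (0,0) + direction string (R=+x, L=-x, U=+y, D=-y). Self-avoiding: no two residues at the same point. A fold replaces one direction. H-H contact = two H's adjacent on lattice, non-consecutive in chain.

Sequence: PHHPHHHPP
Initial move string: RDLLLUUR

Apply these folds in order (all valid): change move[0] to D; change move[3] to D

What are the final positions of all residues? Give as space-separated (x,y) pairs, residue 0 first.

Answer: (0,0) (0,-1) (0,-2) (-1,-2) (-1,-3) (-2,-3) (-2,-2) (-2,-1) (-1,-1)

Derivation:
Initial moves: RDLLLUUR
Fold: move[0]->D => DDLLLUUR (positions: [(0, 0), (0, -1), (0, -2), (-1, -2), (-2, -2), (-3, -2), (-3, -1), (-3, 0), (-2, 0)])
Fold: move[3]->D => DDLDLUUR (positions: [(0, 0), (0, -1), (0, -2), (-1, -2), (-1, -3), (-2, -3), (-2, -2), (-2, -1), (-1, -1)])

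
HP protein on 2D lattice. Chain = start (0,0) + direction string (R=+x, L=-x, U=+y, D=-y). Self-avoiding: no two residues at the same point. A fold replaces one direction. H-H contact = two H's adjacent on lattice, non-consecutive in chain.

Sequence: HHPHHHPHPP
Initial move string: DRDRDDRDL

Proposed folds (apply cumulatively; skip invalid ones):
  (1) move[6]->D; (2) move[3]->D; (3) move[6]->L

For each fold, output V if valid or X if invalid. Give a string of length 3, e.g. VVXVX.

Initial: DRDRDDRDL -> [(0, 0), (0, -1), (1, -1), (1, -2), (2, -2), (2, -3), (2, -4), (3, -4), (3, -5), (2, -5)]
Fold 1: move[6]->D => DRDRDDDDL VALID
Fold 2: move[3]->D => DRDDDDDDL VALID
Fold 3: move[6]->L => DRDDDDLDL VALID

Answer: VVV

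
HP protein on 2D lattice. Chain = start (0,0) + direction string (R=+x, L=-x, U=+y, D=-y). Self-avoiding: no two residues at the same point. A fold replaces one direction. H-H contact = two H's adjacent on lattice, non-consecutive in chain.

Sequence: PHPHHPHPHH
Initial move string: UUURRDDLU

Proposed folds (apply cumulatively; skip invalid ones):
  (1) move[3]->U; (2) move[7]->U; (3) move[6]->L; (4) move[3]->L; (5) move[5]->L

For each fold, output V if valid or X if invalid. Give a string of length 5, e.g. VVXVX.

Answer: XXXXX

Derivation:
Initial: UUURRDDLU -> [(0, 0), (0, 1), (0, 2), (0, 3), (1, 3), (2, 3), (2, 2), (2, 1), (1, 1), (1, 2)]
Fold 1: move[3]->U => UUUURDDLU INVALID (collision), skipped
Fold 2: move[7]->U => UUURRDDUU INVALID (collision), skipped
Fold 3: move[6]->L => UUURRDLLU INVALID (collision), skipped
Fold 4: move[3]->L => UUULRDDLU INVALID (collision), skipped
Fold 5: move[5]->L => UUURRLDLU INVALID (collision), skipped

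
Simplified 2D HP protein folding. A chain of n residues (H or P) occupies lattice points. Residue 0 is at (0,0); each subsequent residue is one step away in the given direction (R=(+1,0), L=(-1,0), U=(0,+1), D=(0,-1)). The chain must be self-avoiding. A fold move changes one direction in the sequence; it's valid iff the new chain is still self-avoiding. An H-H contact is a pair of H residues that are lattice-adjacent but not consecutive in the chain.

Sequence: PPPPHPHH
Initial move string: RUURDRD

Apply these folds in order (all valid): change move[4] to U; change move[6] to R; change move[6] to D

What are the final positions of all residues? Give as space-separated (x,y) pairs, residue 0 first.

Initial moves: RUURDRD
Fold: move[4]->U => RUURURD (positions: [(0, 0), (1, 0), (1, 1), (1, 2), (2, 2), (2, 3), (3, 3), (3, 2)])
Fold: move[6]->R => RUURURR (positions: [(0, 0), (1, 0), (1, 1), (1, 2), (2, 2), (2, 3), (3, 3), (4, 3)])
Fold: move[6]->D => RUURURD (positions: [(0, 0), (1, 0), (1, 1), (1, 2), (2, 2), (2, 3), (3, 3), (3, 2)])

Answer: (0,0) (1,0) (1,1) (1,2) (2,2) (2,3) (3,3) (3,2)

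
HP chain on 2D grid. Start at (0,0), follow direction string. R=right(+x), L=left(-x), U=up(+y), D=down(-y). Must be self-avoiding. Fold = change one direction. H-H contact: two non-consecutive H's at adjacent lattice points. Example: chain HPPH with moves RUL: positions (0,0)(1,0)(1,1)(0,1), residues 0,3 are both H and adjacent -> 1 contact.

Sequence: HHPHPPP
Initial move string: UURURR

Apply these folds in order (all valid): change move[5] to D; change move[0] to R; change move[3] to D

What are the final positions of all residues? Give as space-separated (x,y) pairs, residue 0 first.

Initial moves: UURURR
Fold: move[5]->D => UURURD (positions: [(0, 0), (0, 1), (0, 2), (1, 2), (1, 3), (2, 3), (2, 2)])
Fold: move[0]->R => RURURD (positions: [(0, 0), (1, 0), (1, 1), (2, 1), (2, 2), (3, 2), (3, 1)])
Fold: move[3]->D => RURDRD (positions: [(0, 0), (1, 0), (1, 1), (2, 1), (2, 0), (3, 0), (3, -1)])

Answer: (0,0) (1,0) (1,1) (2,1) (2,0) (3,0) (3,-1)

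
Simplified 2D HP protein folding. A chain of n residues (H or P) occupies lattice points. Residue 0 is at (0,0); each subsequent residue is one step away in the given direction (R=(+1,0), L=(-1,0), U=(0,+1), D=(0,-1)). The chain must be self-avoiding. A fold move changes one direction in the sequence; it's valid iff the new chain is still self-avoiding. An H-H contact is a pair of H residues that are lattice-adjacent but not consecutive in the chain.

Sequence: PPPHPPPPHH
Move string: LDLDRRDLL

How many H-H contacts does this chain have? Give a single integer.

Answer: 0

Derivation:
Positions: [(0, 0), (-1, 0), (-1, -1), (-2, -1), (-2, -2), (-1, -2), (0, -2), (0, -3), (-1, -3), (-2, -3)]
No H-H contacts found.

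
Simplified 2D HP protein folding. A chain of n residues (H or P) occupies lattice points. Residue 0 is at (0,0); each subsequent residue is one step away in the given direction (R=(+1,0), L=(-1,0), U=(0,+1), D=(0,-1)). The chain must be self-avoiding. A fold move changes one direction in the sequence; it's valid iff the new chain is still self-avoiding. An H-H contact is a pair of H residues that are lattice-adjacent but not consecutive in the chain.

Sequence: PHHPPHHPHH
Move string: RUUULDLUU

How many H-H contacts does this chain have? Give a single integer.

Positions: [(0, 0), (1, 0), (1, 1), (1, 2), (1, 3), (0, 3), (0, 2), (-1, 2), (-1, 3), (-1, 4)]
H-H contact: residue 5 @(0,3) - residue 8 @(-1, 3)

Answer: 1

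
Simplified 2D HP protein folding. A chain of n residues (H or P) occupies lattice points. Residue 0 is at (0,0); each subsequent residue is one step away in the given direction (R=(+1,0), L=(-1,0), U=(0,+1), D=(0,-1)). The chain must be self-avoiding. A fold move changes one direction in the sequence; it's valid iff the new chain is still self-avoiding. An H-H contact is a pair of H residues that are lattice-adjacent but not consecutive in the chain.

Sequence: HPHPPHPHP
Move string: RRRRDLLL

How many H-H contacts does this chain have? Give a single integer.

Positions: [(0, 0), (1, 0), (2, 0), (3, 0), (4, 0), (4, -1), (3, -1), (2, -1), (1, -1)]
H-H contact: residue 2 @(2,0) - residue 7 @(2, -1)

Answer: 1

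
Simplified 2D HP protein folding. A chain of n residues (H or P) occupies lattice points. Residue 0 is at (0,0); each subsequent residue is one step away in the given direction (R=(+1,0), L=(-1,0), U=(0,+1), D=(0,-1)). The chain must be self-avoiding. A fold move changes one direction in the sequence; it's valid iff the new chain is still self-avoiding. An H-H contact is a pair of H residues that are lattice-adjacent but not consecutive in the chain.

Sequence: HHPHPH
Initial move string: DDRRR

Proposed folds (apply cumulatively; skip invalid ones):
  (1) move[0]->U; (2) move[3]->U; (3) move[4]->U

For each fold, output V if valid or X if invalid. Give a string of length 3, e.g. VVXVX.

Answer: XVV

Derivation:
Initial: DDRRR -> [(0, 0), (0, -1), (0, -2), (1, -2), (2, -2), (3, -2)]
Fold 1: move[0]->U => UDRRR INVALID (collision), skipped
Fold 2: move[3]->U => DDRUR VALID
Fold 3: move[4]->U => DDRUU VALID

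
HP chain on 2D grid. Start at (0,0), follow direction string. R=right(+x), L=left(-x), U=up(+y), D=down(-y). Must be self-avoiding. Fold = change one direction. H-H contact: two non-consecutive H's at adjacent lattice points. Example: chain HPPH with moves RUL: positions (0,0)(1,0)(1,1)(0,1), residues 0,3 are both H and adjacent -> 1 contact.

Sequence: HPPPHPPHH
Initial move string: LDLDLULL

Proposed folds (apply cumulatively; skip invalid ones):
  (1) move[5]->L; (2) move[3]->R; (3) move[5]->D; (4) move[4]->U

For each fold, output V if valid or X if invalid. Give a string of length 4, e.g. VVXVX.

Initial: LDLDLULL -> [(0, 0), (-1, 0), (-1, -1), (-2, -1), (-2, -2), (-3, -2), (-3, -1), (-4, -1), (-5, -1)]
Fold 1: move[5]->L => LDLDLLLL VALID
Fold 2: move[3]->R => LDLRLLLL INVALID (collision), skipped
Fold 3: move[5]->D => LDLDLDLL VALID
Fold 4: move[4]->U => LDLDUDLL INVALID (collision), skipped

Answer: VXVX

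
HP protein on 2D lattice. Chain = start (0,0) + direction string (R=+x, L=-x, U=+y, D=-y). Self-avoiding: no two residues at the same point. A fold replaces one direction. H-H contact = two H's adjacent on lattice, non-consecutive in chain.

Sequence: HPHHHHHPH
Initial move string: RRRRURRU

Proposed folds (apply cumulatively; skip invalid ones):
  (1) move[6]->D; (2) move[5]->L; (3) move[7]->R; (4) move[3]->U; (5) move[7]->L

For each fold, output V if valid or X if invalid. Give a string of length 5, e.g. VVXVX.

Initial: RRRRURRU -> [(0, 0), (1, 0), (2, 0), (3, 0), (4, 0), (4, 1), (5, 1), (6, 1), (6, 2)]
Fold 1: move[6]->D => RRRRURDU INVALID (collision), skipped
Fold 2: move[5]->L => RRRRULRU INVALID (collision), skipped
Fold 3: move[7]->R => RRRRURRR VALID
Fold 4: move[3]->U => RRRUURRR VALID
Fold 5: move[7]->L => RRRUURRL INVALID (collision), skipped

Answer: XXVVX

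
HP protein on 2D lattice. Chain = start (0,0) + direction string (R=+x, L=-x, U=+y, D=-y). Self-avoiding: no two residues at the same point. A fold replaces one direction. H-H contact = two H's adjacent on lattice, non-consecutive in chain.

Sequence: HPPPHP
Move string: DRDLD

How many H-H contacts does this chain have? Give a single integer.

Answer: 0

Derivation:
Positions: [(0, 0), (0, -1), (1, -1), (1, -2), (0, -2), (0, -3)]
No H-H contacts found.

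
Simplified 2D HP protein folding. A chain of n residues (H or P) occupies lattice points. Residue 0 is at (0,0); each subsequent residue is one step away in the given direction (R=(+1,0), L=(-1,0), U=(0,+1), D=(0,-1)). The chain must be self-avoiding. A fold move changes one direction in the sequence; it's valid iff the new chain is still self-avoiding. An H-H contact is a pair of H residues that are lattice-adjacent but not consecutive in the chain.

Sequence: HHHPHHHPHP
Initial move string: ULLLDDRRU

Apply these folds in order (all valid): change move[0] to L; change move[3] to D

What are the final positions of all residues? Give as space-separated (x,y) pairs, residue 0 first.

Answer: (0,0) (-1,0) (-2,0) (-3,0) (-3,-1) (-3,-2) (-3,-3) (-2,-3) (-1,-3) (-1,-2)

Derivation:
Initial moves: ULLLDDRRU
Fold: move[0]->L => LLLLDDRRU (positions: [(0, 0), (-1, 0), (-2, 0), (-3, 0), (-4, 0), (-4, -1), (-4, -2), (-3, -2), (-2, -2), (-2, -1)])
Fold: move[3]->D => LLLDDDRRU (positions: [(0, 0), (-1, 0), (-2, 0), (-3, 0), (-3, -1), (-3, -2), (-3, -3), (-2, -3), (-1, -3), (-1, -2)])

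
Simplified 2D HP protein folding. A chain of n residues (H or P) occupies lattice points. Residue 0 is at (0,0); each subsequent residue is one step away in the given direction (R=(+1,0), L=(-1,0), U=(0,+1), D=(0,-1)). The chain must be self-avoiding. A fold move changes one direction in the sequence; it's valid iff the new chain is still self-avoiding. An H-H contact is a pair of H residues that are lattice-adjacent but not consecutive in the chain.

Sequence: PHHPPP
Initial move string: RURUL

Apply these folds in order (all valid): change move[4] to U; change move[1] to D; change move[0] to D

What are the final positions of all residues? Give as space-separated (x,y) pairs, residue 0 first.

Answer: (0,0) (0,-1) (0,-2) (1,-2) (1,-1) (1,0)

Derivation:
Initial moves: RURUL
Fold: move[4]->U => RURUU (positions: [(0, 0), (1, 0), (1, 1), (2, 1), (2, 2), (2, 3)])
Fold: move[1]->D => RDRUU (positions: [(0, 0), (1, 0), (1, -1), (2, -1), (2, 0), (2, 1)])
Fold: move[0]->D => DDRUU (positions: [(0, 0), (0, -1), (0, -2), (1, -2), (1, -1), (1, 0)])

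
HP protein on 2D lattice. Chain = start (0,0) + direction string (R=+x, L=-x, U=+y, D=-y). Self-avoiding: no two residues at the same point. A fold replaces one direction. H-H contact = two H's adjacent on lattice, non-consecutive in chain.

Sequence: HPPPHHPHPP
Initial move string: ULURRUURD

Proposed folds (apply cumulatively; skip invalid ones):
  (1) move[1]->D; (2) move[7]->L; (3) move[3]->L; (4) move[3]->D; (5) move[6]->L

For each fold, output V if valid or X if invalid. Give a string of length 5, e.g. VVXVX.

Initial: ULURRUURD -> [(0, 0), (0, 1), (-1, 1), (-1, 2), (0, 2), (1, 2), (1, 3), (1, 4), (2, 4), (2, 3)]
Fold 1: move[1]->D => UDURRUURD INVALID (collision), skipped
Fold 2: move[7]->L => ULURRUULD VALID
Fold 3: move[3]->L => ULULRUULD INVALID (collision), skipped
Fold 4: move[3]->D => ULUDRUULD INVALID (collision), skipped
Fold 5: move[6]->L => ULURRULLD INVALID (collision), skipped

Answer: XVXXX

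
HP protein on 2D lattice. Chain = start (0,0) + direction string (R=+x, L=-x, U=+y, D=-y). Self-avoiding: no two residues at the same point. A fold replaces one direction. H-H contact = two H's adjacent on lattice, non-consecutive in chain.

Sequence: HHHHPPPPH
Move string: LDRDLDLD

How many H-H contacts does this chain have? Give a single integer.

Positions: [(0, 0), (-1, 0), (-1, -1), (0, -1), (0, -2), (-1, -2), (-1, -3), (-2, -3), (-2, -4)]
H-H contact: residue 0 @(0,0) - residue 3 @(0, -1)

Answer: 1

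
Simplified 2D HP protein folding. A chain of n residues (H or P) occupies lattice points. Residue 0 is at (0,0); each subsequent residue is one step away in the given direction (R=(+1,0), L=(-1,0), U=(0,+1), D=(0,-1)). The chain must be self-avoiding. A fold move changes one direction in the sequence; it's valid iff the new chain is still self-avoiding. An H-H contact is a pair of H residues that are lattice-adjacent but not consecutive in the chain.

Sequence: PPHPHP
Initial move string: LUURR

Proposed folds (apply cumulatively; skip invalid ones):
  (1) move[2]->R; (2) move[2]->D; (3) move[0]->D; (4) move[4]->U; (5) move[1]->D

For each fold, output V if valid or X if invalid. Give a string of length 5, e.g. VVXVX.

Answer: VXXVV

Derivation:
Initial: LUURR -> [(0, 0), (-1, 0), (-1, 1), (-1, 2), (0, 2), (1, 2)]
Fold 1: move[2]->R => LURRR VALID
Fold 2: move[2]->D => LUDRR INVALID (collision), skipped
Fold 3: move[0]->D => DURRR INVALID (collision), skipped
Fold 4: move[4]->U => LURRU VALID
Fold 5: move[1]->D => LDRRU VALID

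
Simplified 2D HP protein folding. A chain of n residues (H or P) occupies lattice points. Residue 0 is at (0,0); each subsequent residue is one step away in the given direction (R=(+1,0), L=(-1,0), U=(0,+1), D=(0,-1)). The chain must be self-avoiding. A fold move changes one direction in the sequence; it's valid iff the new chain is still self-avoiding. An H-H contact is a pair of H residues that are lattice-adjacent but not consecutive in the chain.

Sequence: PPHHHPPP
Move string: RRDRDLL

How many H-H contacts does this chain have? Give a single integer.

Answer: 0

Derivation:
Positions: [(0, 0), (1, 0), (2, 0), (2, -1), (3, -1), (3, -2), (2, -2), (1, -2)]
No H-H contacts found.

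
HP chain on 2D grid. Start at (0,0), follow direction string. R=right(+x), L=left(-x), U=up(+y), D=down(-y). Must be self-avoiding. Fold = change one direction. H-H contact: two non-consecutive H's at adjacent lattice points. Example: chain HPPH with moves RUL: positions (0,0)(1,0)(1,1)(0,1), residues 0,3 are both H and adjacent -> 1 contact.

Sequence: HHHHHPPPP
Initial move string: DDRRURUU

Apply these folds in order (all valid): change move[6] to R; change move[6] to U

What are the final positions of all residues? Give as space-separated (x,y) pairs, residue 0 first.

Initial moves: DDRRURUU
Fold: move[6]->R => DDRRURRU (positions: [(0, 0), (0, -1), (0, -2), (1, -2), (2, -2), (2, -1), (3, -1), (4, -1), (4, 0)])
Fold: move[6]->U => DDRRURUU (positions: [(0, 0), (0, -1), (0, -2), (1, -2), (2, -2), (2, -1), (3, -1), (3, 0), (3, 1)])

Answer: (0,0) (0,-1) (0,-2) (1,-2) (2,-2) (2,-1) (3,-1) (3,0) (3,1)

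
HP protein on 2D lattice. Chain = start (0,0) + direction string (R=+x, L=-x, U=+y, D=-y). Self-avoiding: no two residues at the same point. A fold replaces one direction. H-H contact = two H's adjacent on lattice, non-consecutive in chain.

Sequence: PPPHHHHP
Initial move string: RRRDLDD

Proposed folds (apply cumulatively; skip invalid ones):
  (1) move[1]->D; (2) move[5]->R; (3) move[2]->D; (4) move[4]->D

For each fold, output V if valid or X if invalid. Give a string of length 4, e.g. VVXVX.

Answer: VXVV

Derivation:
Initial: RRRDLDD -> [(0, 0), (1, 0), (2, 0), (3, 0), (3, -1), (2, -1), (2, -2), (2, -3)]
Fold 1: move[1]->D => RDRDLDD VALID
Fold 2: move[5]->R => RDRDLRD INVALID (collision), skipped
Fold 3: move[2]->D => RDDDLDD VALID
Fold 4: move[4]->D => RDDDDDD VALID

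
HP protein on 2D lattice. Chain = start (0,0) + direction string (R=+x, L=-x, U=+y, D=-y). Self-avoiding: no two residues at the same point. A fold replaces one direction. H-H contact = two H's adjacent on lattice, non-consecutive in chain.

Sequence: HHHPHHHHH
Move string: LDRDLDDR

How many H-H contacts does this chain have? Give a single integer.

Answer: 1

Derivation:
Positions: [(0, 0), (-1, 0), (-1, -1), (0, -1), (0, -2), (-1, -2), (-1, -3), (-1, -4), (0, -4)]
H-H contact: residue 2 @(-1,-1) - residue 5 @(-1, -2)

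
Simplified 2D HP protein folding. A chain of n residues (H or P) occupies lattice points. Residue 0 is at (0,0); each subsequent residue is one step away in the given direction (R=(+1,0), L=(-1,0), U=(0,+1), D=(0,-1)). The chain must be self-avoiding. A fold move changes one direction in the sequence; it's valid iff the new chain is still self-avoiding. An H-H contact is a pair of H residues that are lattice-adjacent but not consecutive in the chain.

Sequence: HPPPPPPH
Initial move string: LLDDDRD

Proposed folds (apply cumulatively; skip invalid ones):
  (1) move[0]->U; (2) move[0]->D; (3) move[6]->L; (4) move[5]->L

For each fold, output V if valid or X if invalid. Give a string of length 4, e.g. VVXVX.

Initial: LLDDDRD -> [(0, 0), (-1, 0), (-2, 0), (-2, -1), (-2, -2), (-2, -3), (-1, -3), (-1, -4)]
Fold 1: move[0]->U => ULDDDRD VALID
Fold 2: move[0]->D => DLDDDRD VALID
Fold 3: move[6]->L => DLDDDRL INVALID (collision), skipped
Fold 4: move[5]->L => DLDDDLD VALID

Answer: VVXV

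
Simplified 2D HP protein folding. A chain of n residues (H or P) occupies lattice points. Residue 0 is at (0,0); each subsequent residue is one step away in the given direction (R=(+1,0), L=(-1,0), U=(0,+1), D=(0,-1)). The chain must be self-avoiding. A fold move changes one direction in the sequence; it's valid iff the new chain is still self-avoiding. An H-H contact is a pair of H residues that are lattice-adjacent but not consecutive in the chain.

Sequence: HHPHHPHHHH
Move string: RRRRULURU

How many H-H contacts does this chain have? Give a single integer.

Answer: 1

Derivation:
Positions: [(0, 0), (1, 0), (2, 0), (3, 0), (4, 0), (4, 1), (3, 1), (3, 2), (4, 2), (4, 3)]
H-H contact: residue 3 @(3,0) - residue 6 @(3, 1)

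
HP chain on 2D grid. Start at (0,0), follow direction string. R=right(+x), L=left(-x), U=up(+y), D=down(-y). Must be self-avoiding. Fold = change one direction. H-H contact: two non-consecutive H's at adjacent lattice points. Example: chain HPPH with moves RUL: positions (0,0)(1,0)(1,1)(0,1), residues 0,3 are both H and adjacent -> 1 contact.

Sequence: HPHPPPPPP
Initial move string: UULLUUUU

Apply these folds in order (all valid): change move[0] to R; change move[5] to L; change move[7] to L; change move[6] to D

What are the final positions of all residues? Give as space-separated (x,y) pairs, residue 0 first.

Answer: (0,0) (1,0) (1,1) (0,1) (-1,1) (-1,2) (-2,2) (-2,1) (-3,1)

Derivation:
Initial moves: UULLUUUU
Fold: move[0]->R => RULLUUUU (positions: [(0, 0), (1, 0), (1, 1), (0, 1), (-1, 1), (-1, 2), (-1, 3), (-1, 4), (-1, 5)])
Fold: move[5]->L => RULLULUU (positions: [(0, 0), (1, 0), (1, 1), (0, 1), (-1, 1), (-1, 2), (-2, 2), (-2, 3), (-2, 4)])
Fold: move[7]->L => RULLULUL (positions: [(0, 0), (1, 0), (1, 1), (0, 1), (-1, 1), (-1, 2), (-2, 2), (-2, 3), (-3, 3)])
Fold: move[6]->D => RULLULDL (positions: [(0, 0), (1, 0), (1, 1), (0, 1), (-1, 1), (-1, 2), (-2, 2), (-2, 1), (-3, 1)])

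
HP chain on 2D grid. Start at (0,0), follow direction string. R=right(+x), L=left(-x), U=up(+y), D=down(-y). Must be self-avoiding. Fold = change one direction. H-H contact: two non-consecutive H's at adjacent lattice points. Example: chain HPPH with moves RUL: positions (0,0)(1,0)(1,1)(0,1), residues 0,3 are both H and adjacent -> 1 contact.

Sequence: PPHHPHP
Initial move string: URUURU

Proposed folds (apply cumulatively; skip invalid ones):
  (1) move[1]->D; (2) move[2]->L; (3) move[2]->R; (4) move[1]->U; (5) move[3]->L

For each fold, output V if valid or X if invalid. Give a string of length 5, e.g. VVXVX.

Initial: URUURU -> [(0, 0), (0, 1), (1, 1), (1, 2), (1, 3), (2, 3), (2, 4)]
Fold 1: move[1]->D => UDUURU INVALID (collision), skipped
Fold 2: move[2]->L => URLURU INVALID (collision), skipped
Fold 3: move[2]->R => URRURU VALID
Fold 4: move[1]->U => UURURU VALID
Fold 5: move[3]->L => UURLRU INVALID (collision), skipped

Answer: XXVVX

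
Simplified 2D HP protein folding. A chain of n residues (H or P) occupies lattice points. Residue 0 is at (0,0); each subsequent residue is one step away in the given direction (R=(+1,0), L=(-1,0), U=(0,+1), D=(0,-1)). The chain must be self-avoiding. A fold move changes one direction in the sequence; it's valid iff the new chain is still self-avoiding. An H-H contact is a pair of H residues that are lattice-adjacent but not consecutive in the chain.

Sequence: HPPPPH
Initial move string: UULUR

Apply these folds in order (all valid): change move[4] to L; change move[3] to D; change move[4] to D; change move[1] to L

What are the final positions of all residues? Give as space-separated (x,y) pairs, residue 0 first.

Initial moves: UULUR
Fold: move[4]->L => UULUL (positions: [(0, 0), (0, 1), (0, 2), (-1, 2), (-1, 3), (-2, 3)])
Fold: move[3]->D => UULDL (positions: [(0, 0), (0, 1), (0, 2), (-1, 2), (-1, 1), (-2, 1)])
Fold: move[4]->D => UULDD (positions: [(0, 0), (0, 1), (0, 2), (-1, 2), (-1, 1), (-1, 0)])
Fold: move[1]->L => ULLDD (positions: [(0, 0), (0, 1), (-1, 1), (-2, 1), (-2, 0), (-2, -1)])

Answer: (0,0) (0,1) (-1,1) (-2,1) (-2,0) (-2,-1)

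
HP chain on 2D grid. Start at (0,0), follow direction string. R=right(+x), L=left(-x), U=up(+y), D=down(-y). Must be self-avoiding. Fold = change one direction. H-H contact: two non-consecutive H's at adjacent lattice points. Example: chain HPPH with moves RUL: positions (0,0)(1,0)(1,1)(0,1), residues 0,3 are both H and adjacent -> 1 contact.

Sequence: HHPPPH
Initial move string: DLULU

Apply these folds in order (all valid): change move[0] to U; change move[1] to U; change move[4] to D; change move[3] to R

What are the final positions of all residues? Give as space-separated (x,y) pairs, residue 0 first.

Answer: (0,0) (0,1) (0,2) (0,3) (1,3) (1,2)

Derivation:
Initial moves: DLULU
Fold: move[0]->U => ULULU (positions: [(0, 0), (0, 1), (-1, 1), (-1, 2), (-2, 2), (-2, 3)])
Fold: move[1]->U => UUULU (positions: [(0, 0), (0, 1), (0, 2), (0, 3), (-1, 3), (-1, 4)])
Fold: move[4]->D => UUULD (positions: [(0, 0), (0, 1), (0, 2), (0, 3), (-1, 3), (-1, 2)])
Fold: move[3]->R => UUURD (positions: [(0, 0), (0, 1), (0, 2), (0, 3), (1, 3), (1, 2)])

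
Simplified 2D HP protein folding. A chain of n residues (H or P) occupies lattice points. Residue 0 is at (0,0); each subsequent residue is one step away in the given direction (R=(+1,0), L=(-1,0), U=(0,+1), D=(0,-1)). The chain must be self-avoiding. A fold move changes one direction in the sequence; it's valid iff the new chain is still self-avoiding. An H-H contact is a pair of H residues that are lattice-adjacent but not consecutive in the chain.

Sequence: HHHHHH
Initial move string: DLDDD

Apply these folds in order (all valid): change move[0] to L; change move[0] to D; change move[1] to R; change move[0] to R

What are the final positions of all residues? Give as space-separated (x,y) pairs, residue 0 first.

Answer: (0,0) (1,0) (2,0) (2,-1) (2,-2) (2,-3)

Derivation:
Initial moves: DLDDD
Fold: move[0]->L => LLDDD (positions: [(0, 0), (-1, 0), (-2, 0), (-2, -1), (-2, -2), (-2, -3)])
Fold: move[0]->D => DLDDD (positions: [(0, 0), (0, -1), (-1, -1), (-1, -2), (-1, -3), (-1, -4)])
Fold: move[1]->R => DRDDD (positions: [(0, 0), (0, -1), (1, -1), (1, -2), (1, -3), (1, -4)])
Fold: move[0]->R => RRDDD (positions: [(0, 0), (1, 0), (2, 0), (2, -1), (2, -2), (2, -3)])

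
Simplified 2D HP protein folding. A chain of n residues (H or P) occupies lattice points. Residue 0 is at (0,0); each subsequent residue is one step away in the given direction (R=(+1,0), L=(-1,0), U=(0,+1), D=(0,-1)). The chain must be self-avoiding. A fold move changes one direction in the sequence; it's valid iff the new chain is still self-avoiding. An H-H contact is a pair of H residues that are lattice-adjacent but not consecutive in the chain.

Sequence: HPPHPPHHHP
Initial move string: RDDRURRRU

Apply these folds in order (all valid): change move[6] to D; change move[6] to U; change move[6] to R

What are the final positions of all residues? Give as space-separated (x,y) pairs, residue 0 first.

Answer: (0,0) (1,0) (1,-1) (1,-2) (2,-2) (2,-1) (3,-1) (4,-1) (5,-1) (5,0)

Derivation:
Initial moves: RDDRURRRU
Fold: move[6]->D => RDDRURDRU (positions: [(0, 0), (1, 0), (1, -1), (1, -2), (2, -2), (2, -1), (3, -1), (3, -2), (4, -2), (4, -1)])
Fold: move[6]->U => RDDRURURU (positions: [(0, 0), (1, 0), (1, -1), (1, -2), (2, -2), (2, -1), (3, -1), (3, 0), (4, 0), (4, 1)])
Fold: move[6]->R => RDDRURRRU (positions: [(0, 0), (1, 0), (1, -1), (1, -2), (2, -2), (2, -1), (3, -1), (4, -1), (5, -1), (5, 0)])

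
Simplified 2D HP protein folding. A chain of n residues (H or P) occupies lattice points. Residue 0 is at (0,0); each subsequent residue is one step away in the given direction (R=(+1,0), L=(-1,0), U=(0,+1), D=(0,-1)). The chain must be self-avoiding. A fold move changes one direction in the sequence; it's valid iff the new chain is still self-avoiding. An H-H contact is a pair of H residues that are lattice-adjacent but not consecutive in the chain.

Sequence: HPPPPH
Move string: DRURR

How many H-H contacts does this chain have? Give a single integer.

Answer: 0

Derivation:
Positions: [(0, 0), (0, -1), (1, -1), (1, 0), (2, 0), (3, 0)]
No H-H contacts found.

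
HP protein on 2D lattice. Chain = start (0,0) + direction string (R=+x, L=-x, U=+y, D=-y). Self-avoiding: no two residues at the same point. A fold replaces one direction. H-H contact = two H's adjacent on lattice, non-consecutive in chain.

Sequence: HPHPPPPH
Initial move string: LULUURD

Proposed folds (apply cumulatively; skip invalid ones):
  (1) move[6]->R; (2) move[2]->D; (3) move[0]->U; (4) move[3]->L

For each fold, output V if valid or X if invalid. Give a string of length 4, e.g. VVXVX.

Initial: LULUURD -> [(0, 0), (-1, 0), (-1, 1), (-2, 1), (-2, 2), (-2, 3), (-1, 3), (-1, 2)]
Fold 1: move[6]->R => LULUURR VALID
Fold 2: move[2]->D => LUDUURR INVALID (collision), skipped
Fold 3: move[0]->U => UULUURR VALID
Fold 4: move[3]->L => UULLURR VALID

Answer: VXVV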